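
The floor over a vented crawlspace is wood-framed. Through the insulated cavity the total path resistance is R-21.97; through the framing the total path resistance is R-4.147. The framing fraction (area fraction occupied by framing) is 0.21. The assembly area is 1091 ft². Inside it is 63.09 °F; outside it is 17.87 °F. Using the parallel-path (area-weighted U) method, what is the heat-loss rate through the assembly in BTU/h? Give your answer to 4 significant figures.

U_eff = 0.79/21.97 + 0.21/4.147 = 0.035958 + 0.050639 = 0.086597
R_eff = 1/U_eff = 11.548 ft²·°F·h/BTU
Q = 1091 × (63.09 − 17.87) / 11.548 = 4272.3 BTU/h

4272 BTU/h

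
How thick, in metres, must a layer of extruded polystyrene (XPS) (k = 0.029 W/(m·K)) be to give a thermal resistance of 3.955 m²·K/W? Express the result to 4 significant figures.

0.1147 m

L = R·k = 3.955 × 0.029 = 0.1147 m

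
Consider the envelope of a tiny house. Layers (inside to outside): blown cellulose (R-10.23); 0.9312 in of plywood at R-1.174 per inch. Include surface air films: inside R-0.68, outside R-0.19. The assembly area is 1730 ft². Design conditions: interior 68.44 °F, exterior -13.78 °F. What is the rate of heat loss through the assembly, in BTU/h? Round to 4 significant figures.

11670 BTU/h

0.9312 × 1.174 = 1.0932
R_total = 0.68 + 10.23 + 1.0932 + 0.19 = 12.193 ft²·°F·h/BTU
Q = A·ΔT/R = 1730 × (68.44 − (-13.78)) / 12.193 = 11666 BTU/h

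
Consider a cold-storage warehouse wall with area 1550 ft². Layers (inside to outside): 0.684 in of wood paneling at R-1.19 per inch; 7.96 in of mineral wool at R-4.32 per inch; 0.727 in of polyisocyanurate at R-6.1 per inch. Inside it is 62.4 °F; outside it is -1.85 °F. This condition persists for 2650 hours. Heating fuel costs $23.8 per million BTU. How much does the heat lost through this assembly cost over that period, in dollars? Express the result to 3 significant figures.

0.684 × 1.19 = 0.814
7.96 × 4.32 = 34.39
0.727 × 6.1 = 4.435
R_total = 0.814 + 34.39 + 4.435 = 39.64 ft²·°F·h/BTU
Q = 1550 × (62.4 − (-1.85)) / 39.64 = 2513 BTU/h
E = 2513 × 2650 = 6658000 BTU
Cost = 6658000/10⁶ × 23.8 = $158.5

158 dollars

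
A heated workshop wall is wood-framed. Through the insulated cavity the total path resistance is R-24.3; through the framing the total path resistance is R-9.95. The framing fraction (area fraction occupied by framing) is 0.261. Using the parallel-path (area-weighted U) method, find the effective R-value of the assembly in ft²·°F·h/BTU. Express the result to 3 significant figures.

U_eff = 0.739/24.3 + 0.261/9.95 = 0.03041 + 0.02623 = 0.05664
R_eff = 1/U_eff = 17.65 ft²·°F·h/BTU

17.7 ft²·°F·h/BTU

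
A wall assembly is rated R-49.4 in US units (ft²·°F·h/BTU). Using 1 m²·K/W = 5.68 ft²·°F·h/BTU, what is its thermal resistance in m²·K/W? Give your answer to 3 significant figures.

R_SI = 49.4/5.68 = 8.697

8.70 m²·K/W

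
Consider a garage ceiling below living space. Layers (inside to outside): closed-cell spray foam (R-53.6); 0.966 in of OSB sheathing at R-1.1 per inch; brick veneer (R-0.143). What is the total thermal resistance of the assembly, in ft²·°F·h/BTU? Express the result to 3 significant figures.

54.8 ft²·°F·h/BTU

0.966 × 1.1 = 1.063
R_total = 53.6 + 1.063 + 0.143 = 54.81 ft²·°F·h/BTU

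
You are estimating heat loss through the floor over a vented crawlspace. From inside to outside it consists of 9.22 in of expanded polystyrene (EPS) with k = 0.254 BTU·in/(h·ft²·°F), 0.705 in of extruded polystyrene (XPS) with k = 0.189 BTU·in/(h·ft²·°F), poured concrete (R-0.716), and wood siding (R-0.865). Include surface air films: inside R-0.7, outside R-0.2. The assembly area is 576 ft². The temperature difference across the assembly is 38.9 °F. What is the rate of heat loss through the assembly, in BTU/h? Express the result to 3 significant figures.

527 BTU/h

9.22/0.254 = 36.3
0.705/0.189 = 3.73
R_total = 0.7 + 36.3 + 3.73 + 0.716 + 0.865 + 0.2 = 42.51 ft²·°F·h/BTU
Q = A·ΔT/R = 576 × 38.9 / 42.51 = 527.1 BTU/h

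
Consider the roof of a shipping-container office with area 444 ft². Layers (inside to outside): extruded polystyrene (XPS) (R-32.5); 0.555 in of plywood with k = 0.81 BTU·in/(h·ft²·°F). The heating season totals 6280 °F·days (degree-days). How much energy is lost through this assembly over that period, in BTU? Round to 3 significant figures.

2020000 BTU

0.555/0.81 = 0.6852
R_total = 32.5 + 0.6852 = 33.19 ft²·°F·h/BTU
E = A × HDD × 24 / R = 444 × 6280 × 24 / 33.19 = 2017000 BTU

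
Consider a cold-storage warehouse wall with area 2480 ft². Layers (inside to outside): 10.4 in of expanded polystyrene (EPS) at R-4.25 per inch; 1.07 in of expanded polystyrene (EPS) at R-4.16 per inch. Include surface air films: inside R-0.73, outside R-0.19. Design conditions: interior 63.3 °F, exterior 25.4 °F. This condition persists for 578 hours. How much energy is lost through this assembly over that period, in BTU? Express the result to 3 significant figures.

1100000 BTU

10.4 × 4.25 = 44.2
1.07 × 4.16 = 4.451
R_total = 0.73 + 44.2 + 4.451 + 0.19 = 49.57 ft²·°F·h/BTU
Q = 2480 × (63.3 − 25.4) / 49.57 = 1896 BTU/h
E = 1896 × 578 = 1096000 BTU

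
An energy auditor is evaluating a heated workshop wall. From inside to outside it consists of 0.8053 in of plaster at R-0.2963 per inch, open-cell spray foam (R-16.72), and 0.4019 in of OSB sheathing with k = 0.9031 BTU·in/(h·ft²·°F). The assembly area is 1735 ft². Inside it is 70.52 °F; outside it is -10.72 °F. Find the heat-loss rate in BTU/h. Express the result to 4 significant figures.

0.8053 × 0.2963 = 0.23861
0.4019/0.9031 = 0.44502
R_total = 0.23861 + 16.72 + 0.44502 = 17.404 ft²·°F·h/BTU
Q = A·ΔT/R = 1735 × (70.52 − (-10.72)) / 17.404 = 8099 BTU/h

8099 BTU/h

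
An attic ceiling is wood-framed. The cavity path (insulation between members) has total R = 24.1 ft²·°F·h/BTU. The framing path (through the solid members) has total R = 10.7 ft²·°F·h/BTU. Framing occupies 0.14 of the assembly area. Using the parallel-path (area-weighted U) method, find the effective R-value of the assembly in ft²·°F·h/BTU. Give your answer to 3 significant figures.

20.5 ft²·°F·h/BTU

U_eff = 0.86/24.1 + 0.14/10.7 = 0.03568 + 0.01308 = 0.04877
R_eff = 1/U_eff = 20.5 ft²·°F·h/BTU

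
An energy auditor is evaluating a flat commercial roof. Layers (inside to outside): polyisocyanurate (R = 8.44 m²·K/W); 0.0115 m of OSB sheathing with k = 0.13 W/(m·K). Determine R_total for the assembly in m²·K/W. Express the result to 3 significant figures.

0.0115/0.13 = 0.08846
R_total = 8.44 + 0.08846 = 8.528 m²·K/W

8.53 m²·K/W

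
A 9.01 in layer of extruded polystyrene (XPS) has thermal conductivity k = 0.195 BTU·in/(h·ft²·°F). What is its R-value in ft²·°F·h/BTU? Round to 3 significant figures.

R = L/k = 9.01/0.195 = 46.21 ft²·°F·h/BTU

46.2 ft²·°F·h/BTU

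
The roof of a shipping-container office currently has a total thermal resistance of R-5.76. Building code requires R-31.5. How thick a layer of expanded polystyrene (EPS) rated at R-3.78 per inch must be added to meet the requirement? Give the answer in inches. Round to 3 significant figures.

6.81 in

ΔR = 31.5 − 5.76 = 25.74 ft²·°F·h/BTU
L = ΔR / (R/in) = 25.74/3.78 = 6.81 in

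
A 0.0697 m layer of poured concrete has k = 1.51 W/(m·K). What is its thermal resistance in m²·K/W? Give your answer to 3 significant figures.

0.0462 m²·K/W

R = L/k = 0.0697/1.51 = 0.04616 m²·K/W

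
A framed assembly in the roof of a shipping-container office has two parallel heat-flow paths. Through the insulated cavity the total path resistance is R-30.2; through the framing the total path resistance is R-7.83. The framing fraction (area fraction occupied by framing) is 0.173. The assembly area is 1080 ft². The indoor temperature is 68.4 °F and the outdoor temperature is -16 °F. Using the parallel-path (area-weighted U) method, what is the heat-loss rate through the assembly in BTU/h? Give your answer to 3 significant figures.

4510 BTU/h

U_eff = 0.827/30.2 + 0.173/7.83 = 0.02738 + 0.02209 = 0.04948
R_eff = 1/U_eff = 20.21 ft²·°F·h/BTU
Q = 1080 × (68.4 − (-16)) / 20.21 = 4510 BTU/h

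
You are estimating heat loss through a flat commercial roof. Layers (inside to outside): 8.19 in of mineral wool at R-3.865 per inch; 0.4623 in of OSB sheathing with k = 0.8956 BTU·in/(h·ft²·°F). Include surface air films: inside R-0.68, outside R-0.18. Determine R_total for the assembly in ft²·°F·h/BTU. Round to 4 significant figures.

33.03 ft²·°F·h/BTU

8.19 × 3.865 = 31.654
0.4623/0.8956 = 0.51619
R_total = 0.68 + 31.654 + 0.51619 + 0.18 = 33.031 ft²·°F·h/BTU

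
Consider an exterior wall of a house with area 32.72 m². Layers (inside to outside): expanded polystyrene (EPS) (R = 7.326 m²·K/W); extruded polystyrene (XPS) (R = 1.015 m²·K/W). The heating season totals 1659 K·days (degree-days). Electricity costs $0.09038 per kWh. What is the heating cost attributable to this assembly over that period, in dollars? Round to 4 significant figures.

R_total = 7.326 + 1.015 = 8.341 m²·K/W
E = A × HDD × 24 / R / 1000 = 32.72 × 1659 × 24 / 8.341 / 1000 = 156.19 kWh
Cost = 156.19 × 0.09038 = $14.116

14.12 dollars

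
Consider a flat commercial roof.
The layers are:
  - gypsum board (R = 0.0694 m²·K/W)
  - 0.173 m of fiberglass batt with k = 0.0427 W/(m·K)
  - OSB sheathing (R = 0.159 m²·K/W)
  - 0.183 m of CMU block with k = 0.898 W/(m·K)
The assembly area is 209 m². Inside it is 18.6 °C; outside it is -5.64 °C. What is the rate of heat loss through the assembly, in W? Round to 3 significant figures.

0.173/0.0427 = 4.052
0.183/0.898 = 0.2038
R_total = 0.0694 + 4.052 + 0.159 + 0.2038 = 4.484 m²·K/W
Q = A·ΔT/R = 209 × (18.6 − (-5.64)) / 4.484 = 1130 W

1130 W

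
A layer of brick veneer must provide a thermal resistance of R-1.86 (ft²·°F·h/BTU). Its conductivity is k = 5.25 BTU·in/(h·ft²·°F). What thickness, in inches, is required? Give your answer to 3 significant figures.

L = R × k = 1.86 × 5.25 = 9.765 in

9.77 in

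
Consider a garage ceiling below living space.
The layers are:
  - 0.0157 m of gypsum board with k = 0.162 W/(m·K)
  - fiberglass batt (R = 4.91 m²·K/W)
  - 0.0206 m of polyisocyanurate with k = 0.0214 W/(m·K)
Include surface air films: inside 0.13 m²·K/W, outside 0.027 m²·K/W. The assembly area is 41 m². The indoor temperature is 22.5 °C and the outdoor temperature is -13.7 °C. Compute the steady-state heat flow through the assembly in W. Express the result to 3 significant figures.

242 W

0.0157/0.162 = 0.09691
0.0206/0.0214 = 0.9626
R_total = 0.13 + 0.09691 + 4.91 + 0.9626 + 0.027 = 6.127 m²·K/W
Q = A·ΔT/R = 41 × (22.5 − (-13.7)) / 6.127 = 242.3 W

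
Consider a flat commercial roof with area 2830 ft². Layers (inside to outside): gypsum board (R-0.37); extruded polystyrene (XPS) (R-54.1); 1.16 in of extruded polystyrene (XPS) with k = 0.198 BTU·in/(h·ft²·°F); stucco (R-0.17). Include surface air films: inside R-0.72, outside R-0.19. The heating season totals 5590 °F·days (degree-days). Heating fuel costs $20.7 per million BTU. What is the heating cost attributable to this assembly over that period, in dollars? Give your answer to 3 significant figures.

1.16/0.198 = 5.859
R_total = 0.72 + 0.37 + 54.1 + 5.859 + 0.17 + 0.19 = 61.41 ft²·°F·h/BTU
E = A × HDD × 24 / R = 2830 × 5590 × 24 / 61.41 = 6183000 BTU
Cost = 6183000/10⁶ × 20.7 = $128

128 dollars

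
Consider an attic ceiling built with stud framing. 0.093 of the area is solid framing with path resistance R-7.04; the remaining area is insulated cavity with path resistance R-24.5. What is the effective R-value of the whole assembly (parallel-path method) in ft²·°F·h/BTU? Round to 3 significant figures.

U_eff = 0.907/24.5 + 0.093/7.04 = 0.03702 + 0.01321 = 0.05023
R_eff = 1/U_eff = 19.91 ft²·°F·h/BTU

19.9 ft²·°F·h/BTU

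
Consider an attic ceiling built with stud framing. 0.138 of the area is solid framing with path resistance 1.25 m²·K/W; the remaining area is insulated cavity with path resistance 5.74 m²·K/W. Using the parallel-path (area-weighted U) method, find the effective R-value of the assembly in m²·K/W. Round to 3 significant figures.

3.84 m²·K/W

U_eff = 0.862/5.74 + 0.138/1.25 = 0.1502 + 0.1104 = 0.2606
R_eff = 1/U_eff = 3.838 m²·K/W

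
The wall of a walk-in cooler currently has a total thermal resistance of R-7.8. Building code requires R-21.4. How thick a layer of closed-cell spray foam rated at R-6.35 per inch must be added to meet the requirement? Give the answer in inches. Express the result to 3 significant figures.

2.14 in

ΔR = 21.4 − 7.8 = 13.6 ft²·°F·h/BTU
L = ΔR / (R/in) = 13.6/6.35 = 2.142 in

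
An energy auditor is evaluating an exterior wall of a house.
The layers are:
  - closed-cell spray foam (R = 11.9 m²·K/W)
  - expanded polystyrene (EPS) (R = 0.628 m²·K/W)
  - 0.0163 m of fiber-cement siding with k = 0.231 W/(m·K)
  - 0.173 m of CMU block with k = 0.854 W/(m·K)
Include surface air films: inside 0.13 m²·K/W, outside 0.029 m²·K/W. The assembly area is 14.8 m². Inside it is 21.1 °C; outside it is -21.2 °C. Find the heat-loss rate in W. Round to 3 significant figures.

0.0163/0.231 = 0.07056
0.173/0.854 = 0.2026
R_total = 0.13 + 11.9 + 0.628 + 0.07056 + 0.2026 + 0.029 = 12.96 m²·K/W
Q = A·ΔT/R = 14.8 × (21.1 − (-21.2)) / 12.96 = 48.31 W

48.3 W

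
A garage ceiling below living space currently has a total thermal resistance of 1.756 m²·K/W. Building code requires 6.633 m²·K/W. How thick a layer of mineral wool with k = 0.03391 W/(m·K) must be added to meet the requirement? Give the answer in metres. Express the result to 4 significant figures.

ΔR = 6.633 − 1.756 = 4.877 m²·K/W
L = ΔR × k = 4.877 × 0.03391 = 0.16538 m

0.1654 m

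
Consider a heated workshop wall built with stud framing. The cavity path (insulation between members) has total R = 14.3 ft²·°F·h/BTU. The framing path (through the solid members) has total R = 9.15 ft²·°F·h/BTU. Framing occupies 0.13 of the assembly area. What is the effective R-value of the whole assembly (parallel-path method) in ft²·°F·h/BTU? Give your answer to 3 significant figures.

13.3 ft²·°F·h/BTU

U_eff = 0.87/14.3 + 0.13/9.15 = 0.06084 + 0.01421 = 0.07505
R_eff = 1/U_eff = 13.33 ft²·°F·h/BTU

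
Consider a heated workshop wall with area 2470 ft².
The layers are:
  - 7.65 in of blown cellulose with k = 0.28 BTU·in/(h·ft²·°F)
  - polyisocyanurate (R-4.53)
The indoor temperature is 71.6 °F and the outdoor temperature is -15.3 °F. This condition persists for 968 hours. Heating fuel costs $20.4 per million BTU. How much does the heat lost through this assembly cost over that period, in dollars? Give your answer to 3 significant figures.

7.65/0.28 = 27.32
R_total = 27.32 + 4.53 = 31.85 ft²·°F·h/BTU
Q = 2470 × (71.6 − (-15.3)) / 31.85 = 6739 BTU/h
E = 6739 × 968 = 6523000 BTU
Cost = 6523000/10⁶ × 20.4 = $133.1

133 dollars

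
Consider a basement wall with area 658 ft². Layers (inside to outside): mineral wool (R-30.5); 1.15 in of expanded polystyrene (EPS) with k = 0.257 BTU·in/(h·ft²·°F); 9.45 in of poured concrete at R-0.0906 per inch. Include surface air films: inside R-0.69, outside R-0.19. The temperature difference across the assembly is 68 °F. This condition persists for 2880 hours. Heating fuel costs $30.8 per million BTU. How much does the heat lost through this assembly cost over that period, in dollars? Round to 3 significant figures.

1.15/0.257 = 4.475
9.45 × 0.0906 = 0.8562
R_total = 0.69 + 30.5 + 4.475 + 0.8562 + 0.19 = 36.71 ft²·°F·h/BTU
Q = 658 × 68 / 36.71 = 1219 BTU/h
E = 1219 × 2880 = 3510000 BTU
Cost = 3510000/10⁶ × 30.8 = $108.1

108 dollars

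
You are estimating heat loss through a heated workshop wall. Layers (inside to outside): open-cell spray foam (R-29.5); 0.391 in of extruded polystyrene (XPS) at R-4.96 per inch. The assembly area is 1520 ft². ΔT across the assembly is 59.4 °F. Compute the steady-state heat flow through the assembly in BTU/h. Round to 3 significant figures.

2870 BTU/h

0.391 × 4.96 = 1.939
R_total = 29.5 + 1.939 = 31.44 ft²·°F·h/BTU
Q = A·ΔT/R = 1520 × 59.4 / 31.44 = 2872 BTU/h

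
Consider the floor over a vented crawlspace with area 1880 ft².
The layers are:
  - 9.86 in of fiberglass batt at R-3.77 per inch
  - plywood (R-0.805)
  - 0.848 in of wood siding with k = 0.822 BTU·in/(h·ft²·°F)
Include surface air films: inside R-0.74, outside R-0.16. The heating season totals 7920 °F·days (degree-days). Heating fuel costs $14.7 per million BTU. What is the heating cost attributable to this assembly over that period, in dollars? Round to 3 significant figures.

9.86 × 3.77 = 37.17
0.848/0.822 = 1.032
R_total = 0.74 + 37.17 + 0.805 + 1.032 + 0.16 = 39.91 ft²·°F·h/BTU
E = A × HDD × 24 / R = 1880 × 7920 × 24 / 39.91 = 8954000 BTU
Cost = 8954000/10⁶ × 14.7 = $131.6

132 dollars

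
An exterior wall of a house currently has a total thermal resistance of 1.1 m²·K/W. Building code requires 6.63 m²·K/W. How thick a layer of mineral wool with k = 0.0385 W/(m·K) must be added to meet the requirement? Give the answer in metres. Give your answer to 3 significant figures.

ΔR = 6.63 − 1.1 = 5.53 m²·K/W
L = ΔR × k = 5.53 × 0.0385 = 0.2129 m

0.213 m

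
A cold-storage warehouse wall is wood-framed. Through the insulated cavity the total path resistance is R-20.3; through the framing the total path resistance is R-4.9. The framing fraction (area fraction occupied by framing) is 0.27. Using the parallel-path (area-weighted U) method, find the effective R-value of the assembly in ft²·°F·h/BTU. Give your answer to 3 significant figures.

U_eff = 0.73/20.3 + 0.27/4.9 = 0.03596 + 0.0551 = 0.09106
R_eff = 1/U_eff = 10.98 ft²·°F·h/BTU

11.0 ft²·°F·h/BTU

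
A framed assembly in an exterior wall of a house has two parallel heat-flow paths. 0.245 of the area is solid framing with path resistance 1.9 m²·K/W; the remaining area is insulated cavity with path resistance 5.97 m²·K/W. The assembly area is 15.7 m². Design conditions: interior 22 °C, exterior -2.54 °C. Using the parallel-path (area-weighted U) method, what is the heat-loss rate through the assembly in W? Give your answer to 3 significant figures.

U_eff = 0.755/5.97 + 0.245/1.9 = 0.1265 + 0.1289 = 0.2554
R_eff = 1/U_eff = 3.915 m²·K/W
Q = 15.7 × (22 − (-2.54)) / 3.915 = 98.41 W

98.4 W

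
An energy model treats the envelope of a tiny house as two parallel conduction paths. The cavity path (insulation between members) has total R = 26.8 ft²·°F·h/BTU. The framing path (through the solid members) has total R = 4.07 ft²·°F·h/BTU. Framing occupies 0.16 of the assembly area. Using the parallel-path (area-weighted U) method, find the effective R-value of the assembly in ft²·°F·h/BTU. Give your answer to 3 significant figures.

U_eff = 0.84/26.8 + 0.16/4.07 = 0.03134 + 0.03931 = 0.07066
R_eff = 1/U_eff = 14.15 ft²·°F·h/BTU

14.2 ft²·°F·h/BTU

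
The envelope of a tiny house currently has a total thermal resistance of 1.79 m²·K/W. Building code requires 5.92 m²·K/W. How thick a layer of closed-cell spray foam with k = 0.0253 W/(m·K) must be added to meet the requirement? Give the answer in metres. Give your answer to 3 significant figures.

0.104 m

ΔR = 5.92 − 1.79 = 4.13 m²·K/W
L = ΔR × k = 4.13 × 0.0253 = 0.1045 m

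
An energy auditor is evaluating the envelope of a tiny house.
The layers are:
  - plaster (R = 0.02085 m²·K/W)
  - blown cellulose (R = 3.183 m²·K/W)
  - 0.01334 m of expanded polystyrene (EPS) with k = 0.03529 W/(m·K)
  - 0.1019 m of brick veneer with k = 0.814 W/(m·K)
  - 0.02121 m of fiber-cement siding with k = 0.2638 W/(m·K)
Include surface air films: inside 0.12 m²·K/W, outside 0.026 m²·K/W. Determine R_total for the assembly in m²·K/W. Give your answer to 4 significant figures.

3.933 m²·K/W

0.01334/0.03529 = 0.37801
0.1019/0.814 = 0.12518
0.02121/0.2638 = 0.080402
R_total = 0.12 + 0.02085 + 3.183 + 0.37801 + 0.12518 + 0.080402 + 0.026 = 3.9334 m²·K/W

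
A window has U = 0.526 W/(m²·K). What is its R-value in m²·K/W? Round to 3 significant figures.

R = 1/U = 1/0.526 = 1.901

1.90 m²·K/W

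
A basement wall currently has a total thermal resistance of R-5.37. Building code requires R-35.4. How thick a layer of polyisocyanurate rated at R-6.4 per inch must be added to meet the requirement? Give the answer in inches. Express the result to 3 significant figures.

ΔR = 35.4 − 5.37 = 30.03 ft²·°F·h/BTU
L = ΔR / (R/in) = 30.03/6.4 = 4.692 in

4.69 in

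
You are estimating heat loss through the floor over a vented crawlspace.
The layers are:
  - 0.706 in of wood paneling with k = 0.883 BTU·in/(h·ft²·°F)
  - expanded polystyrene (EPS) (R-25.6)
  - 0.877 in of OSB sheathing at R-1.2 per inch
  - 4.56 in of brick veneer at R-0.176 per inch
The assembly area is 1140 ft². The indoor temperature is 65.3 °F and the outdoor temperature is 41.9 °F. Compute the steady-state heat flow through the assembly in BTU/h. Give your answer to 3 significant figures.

0.706/0.883 = 0.7995
0.877 × 1.2 = 1.052
4.56 × 0.176 = 0.8026
R_total = 0.7995 + 25.6 + 1.052 + 0.8026 = 28.25 ft²·°F·h/BTU
Q = A·ΔT/R = 1140 × (65.3 − 41.9) / 28.25 = 944.1 BTU/h

944 BTU/h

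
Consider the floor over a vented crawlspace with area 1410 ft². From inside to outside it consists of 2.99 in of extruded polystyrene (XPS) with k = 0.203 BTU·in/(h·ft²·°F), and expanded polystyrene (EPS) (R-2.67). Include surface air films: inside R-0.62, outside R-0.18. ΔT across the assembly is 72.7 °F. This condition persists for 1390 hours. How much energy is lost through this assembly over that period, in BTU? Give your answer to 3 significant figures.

2.99/0.203 = 14.73
R_total = 0.62 + 14.73 + 2.67 + 0.18 = 18.2 ft²·°F·h/BTU
Q = 1410 × 72.7 / 18.2 = 5633 BTU/h
E = 5633 × 1390 = 7829000 BTU

7830000 BTU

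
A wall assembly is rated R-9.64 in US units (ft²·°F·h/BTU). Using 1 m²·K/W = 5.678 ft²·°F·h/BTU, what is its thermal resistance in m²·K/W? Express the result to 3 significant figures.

1.70 m²·K/W

R_SI = 9.64/5.678 = 1.698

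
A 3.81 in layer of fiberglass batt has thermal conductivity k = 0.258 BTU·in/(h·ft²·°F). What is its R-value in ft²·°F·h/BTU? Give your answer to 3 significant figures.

R = L/k = 3.81/0.258 = 14.77 ft²·°F·h/BTU

14.8 ft²·°F·h/BTU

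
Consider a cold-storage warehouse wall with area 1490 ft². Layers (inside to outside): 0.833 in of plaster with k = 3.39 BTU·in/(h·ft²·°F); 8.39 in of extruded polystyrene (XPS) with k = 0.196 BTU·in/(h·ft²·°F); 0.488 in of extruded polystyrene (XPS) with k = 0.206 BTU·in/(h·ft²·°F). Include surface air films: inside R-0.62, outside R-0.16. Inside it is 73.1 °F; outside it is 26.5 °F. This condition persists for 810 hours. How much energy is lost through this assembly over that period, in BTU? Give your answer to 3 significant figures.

1220000 BTU

0.833/3.39 = 0.2457
8.39/0.196 = 42.81
0.488/0.206 = 2.369
R_total = 0.62 + 0.2457 + 42.81 + 2.369 + 0.16 = 46.2 ft²·°F·h/BTU
Q = 1490 × (73.1 − 26.5) / 46.2 = 1503 BTU/h
E = 1503 × 810 = 1217000 BTU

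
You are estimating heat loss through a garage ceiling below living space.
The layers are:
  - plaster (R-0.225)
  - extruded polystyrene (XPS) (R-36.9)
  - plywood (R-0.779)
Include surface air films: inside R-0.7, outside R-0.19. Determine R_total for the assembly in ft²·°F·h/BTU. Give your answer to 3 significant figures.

38.8 ft²·°F·h/BTU

R_total = 0.7 + 0.225 + 36.9 + 0.779 + 0.19 = 38.79 ft²·°F·h/BTU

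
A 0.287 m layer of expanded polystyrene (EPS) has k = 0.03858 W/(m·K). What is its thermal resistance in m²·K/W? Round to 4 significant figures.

R = L/k = 0.287/0.03858 = 7.4391 m²·K/W

7.439 m²·K/W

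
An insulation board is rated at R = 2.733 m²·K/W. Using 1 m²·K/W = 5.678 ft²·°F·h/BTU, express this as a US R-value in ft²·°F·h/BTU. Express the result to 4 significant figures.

15.52 ft²·°F·h/BTU

R_US = 2.733 × 5.678 = 15.518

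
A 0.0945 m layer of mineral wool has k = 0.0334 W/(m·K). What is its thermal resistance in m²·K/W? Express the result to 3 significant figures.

R = L/k = 0.0945/0.0334 = 2.829 m²·K/W

2.83 m²·K/W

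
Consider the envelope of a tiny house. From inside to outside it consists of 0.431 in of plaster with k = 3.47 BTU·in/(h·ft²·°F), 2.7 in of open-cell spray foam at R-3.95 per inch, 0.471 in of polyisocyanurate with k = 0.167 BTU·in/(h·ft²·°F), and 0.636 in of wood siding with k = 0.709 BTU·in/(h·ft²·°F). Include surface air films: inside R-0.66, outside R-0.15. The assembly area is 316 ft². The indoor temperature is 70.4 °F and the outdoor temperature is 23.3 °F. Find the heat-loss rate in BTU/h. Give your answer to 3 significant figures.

972 BTU/h

0.431/3.47 = 0.1242
2.7 × 3.95 = 10.67
0.471/0.167 = 2.82
0.636/0.709 = 0.897
R_total = 0.66 + 0.1242 + 10.67 + 2.82 + 0.897 + 0.15 = 15.32 ft²·°F·h/BTU
Q = A·ΔT/R = 316 × (70.4 − 23.3) / 15.32 = 971.7 BTU/h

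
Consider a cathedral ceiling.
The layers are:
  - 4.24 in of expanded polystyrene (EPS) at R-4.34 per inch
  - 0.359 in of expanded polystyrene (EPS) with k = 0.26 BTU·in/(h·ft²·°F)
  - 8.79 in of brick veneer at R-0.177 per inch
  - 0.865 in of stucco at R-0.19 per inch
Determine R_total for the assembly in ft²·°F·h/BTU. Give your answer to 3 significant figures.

4.24 × 4.34 = 18.4
0.359/0.26 = 1.381
8.79 × 0.177 = 1.556
0.865 × 0.19 = 0.1643
R_total = 18.4 + 1.381 + 1.556 + 0.1643 = 21.5 ft²·°F·h/BTU

21.5 ft²·°F·h/BTU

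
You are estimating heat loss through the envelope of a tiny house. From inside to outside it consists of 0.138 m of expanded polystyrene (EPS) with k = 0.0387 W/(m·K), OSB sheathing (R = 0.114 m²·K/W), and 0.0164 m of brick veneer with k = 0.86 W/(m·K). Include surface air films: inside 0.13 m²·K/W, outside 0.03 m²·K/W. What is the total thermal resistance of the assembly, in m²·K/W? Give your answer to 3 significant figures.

0.138/0.0387 = 3.566
0.0164/0.86 = 0.01907
R_total = 0.13 + 3.566 + 0.114 + 0.01907 + 0.03 = 3.859 m²·K/W

3.86 m²·K/W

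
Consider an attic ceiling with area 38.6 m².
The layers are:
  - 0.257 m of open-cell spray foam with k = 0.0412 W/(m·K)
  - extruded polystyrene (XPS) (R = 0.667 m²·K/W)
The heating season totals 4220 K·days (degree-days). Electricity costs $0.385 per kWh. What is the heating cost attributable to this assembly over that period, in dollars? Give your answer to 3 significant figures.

0.257/0.0412 = 6.238
R_total = 6.238 + 0.667 = 6.905 m²·K/W
E = A × HDD × 24 / R / 1000 = 38.6 × 4220 × 24 / 6.905 / 1000 = 566.2 kWh
Cost = 566.2 × 0.385 = $218

218 dollars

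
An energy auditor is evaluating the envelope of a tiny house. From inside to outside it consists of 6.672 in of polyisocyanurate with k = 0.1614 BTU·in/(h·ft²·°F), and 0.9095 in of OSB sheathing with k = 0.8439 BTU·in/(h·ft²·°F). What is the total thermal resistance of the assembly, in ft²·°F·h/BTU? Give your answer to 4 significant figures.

6.672/0.1614 = 41.338
0.9095/0.8439 = 1.0777
R_total = 41.338 + 1.0777 = 42.416 ft²·°F·h/BTU

42.42 ft²·°F·h/BTU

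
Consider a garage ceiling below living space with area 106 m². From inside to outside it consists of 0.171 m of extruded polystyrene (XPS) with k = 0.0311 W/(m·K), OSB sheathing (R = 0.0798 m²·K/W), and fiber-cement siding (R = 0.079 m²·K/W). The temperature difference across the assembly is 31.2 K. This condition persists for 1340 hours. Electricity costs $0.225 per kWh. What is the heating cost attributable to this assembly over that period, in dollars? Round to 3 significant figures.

176 dollars

0.171/0.0311 = 5.498
R_total = 5.498 + 0.0798 + 0.079 = 5.657 m²·K/W
Q = 106 × 31.2 / 5.657 = 584.6 W
E = 584.6 W × 1340 h / 1000 = 783.4 kWh
Cost = 783.4 × 0.225 = $176.3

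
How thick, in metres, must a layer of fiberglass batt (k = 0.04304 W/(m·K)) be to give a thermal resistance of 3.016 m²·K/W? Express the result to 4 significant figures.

0.1298 m

L = R·k = 3.016 × 0.04304 = 0.12981 m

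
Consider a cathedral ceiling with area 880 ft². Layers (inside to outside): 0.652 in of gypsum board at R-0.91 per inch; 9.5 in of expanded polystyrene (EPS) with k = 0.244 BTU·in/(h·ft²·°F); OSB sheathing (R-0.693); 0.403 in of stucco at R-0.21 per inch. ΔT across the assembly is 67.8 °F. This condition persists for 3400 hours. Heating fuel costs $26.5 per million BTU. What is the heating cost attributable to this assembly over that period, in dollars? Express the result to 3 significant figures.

133 dollars

0.652 × 0.91 = 0.5933
9.5/0.244 = 38.93
0.403 × 0.21 = 0.08463
R_total = 0.5933 + 38.93 + 0.693 + 0.08463 = 40.31 ft²·°F·h/BTU
Q = 880 × 67.8 / 40.31 = 1480 BTU/h
E = 1480 × 3400 = 5033000 BTU
Cost = 5033000/10⁶ × 26.5 = $133.4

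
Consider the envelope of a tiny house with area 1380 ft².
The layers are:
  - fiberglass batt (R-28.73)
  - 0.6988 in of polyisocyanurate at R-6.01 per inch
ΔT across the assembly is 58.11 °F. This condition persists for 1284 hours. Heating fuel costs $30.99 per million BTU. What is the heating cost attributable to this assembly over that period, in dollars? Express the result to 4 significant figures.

96.90 dollars

0.6988 × 6.01 = 4.1998
R_total = 28.73 + 4.1998 = 32.93 ft²·°F·h/BTU
Q = 1380 × 58.11 / 32.93 = 2435.2 BTU/h
E = 2435.2 × 1284 = 3126800 BTU
Cost = 3126800/10⁶ × 30.99 = $96.901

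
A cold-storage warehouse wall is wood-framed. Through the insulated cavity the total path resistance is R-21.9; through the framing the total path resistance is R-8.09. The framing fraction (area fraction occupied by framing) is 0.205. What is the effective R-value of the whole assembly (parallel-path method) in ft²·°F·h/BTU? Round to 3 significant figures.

U_eff = 0.795/21.9 + 0.205/8.09 = 0.0363 + 0.02534 = 0.06164
R_eff = 1/U_eff = 16.22 ft²·°F·h/BTU

16.2 ft²·°F·h/BTU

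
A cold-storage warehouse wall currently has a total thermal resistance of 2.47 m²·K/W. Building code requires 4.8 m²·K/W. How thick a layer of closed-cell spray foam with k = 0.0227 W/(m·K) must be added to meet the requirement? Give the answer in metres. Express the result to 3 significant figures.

ΔR = 4.8 − 2.47 = 2.33 m²·K/W
L = ΔR × k = 2.33 × 0.0227 = 0.05289 m

0.0529 m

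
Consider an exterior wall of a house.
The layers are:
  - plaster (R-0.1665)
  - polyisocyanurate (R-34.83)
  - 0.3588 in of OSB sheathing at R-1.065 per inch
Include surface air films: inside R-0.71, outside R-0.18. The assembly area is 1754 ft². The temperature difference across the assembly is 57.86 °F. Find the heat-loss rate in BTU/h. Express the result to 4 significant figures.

2798 BTU/h

0.3588 × 1.065 = 0.38212
R_total = 0.71 + 0.1665 + 34.83 + 0.38212 + 0.18 = 36.269 ft²·°F·h/BTU
Q = A·ΔT/R = 1754 × 57.86 / 36.269 = 2798.2 BTU/h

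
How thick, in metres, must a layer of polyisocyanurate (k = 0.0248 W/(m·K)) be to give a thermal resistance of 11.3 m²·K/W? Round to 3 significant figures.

L = R·k = 11.3 × 0.0248 = 0.2802 m

0.280 m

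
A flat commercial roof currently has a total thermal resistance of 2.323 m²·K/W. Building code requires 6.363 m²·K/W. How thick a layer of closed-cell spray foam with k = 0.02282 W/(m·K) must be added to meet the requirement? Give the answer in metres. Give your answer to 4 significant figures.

0.09219 m

ΔR = 6.363 − 2.323 = 4.04 m²·K/W
L = ΔR × k = 4.04 × 0.02282 = 0.092193 m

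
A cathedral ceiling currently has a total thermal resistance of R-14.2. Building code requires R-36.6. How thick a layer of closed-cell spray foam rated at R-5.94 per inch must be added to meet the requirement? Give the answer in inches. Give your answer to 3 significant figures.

ΔR = 36.6 − 14.2 = 22.4 ft²·°F·h/BTU
L = ΔR / (R/in) = 22.4/5.94 = 3.771 in

3.77 in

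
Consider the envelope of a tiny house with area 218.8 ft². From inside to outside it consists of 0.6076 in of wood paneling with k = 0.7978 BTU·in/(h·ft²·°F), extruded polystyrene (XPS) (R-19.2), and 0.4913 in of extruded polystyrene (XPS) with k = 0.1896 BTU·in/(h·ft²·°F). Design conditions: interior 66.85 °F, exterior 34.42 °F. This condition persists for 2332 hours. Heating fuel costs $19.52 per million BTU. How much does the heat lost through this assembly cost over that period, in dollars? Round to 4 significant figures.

14.32 dollars

0.6076/0.7978 = 0.76159
0.4913/0.1896 = 2.5912
R_total = 0.76159 + 19.2 + 2.5912 = 22.553 ft²·°F·h/BTU
Q = 218.8 × (66.85 − 34.42) / 22.553 = 314.62 BTU/h
E = 314.62 × 2332 = 733710 BTU
Cost = 733710/10⁶ × 19.52 = $14.322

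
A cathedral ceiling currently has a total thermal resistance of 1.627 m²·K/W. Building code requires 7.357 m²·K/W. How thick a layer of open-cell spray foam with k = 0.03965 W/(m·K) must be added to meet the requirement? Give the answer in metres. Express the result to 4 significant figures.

ΔR = 7.357 − 1.627 = 5.73 m²·K/W
L = ΔR × k = 5.73 × 0.03965 = 0.22719 m

0.2272 m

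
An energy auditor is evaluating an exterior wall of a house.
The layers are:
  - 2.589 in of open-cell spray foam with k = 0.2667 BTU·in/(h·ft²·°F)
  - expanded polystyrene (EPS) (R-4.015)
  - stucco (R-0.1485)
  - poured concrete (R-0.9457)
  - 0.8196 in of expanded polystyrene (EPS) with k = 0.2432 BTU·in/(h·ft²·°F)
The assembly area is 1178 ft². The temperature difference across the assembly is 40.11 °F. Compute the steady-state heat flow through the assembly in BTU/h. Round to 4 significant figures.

2.589/0.2667 = 9.7075
0.8196/0.2432 = 3.3701
R_total = 9.7075 + 4.015 + 0.1485 + 0.9457 + 3.3701 = 18.187 ft²·°F·h/BTU
Q = A·ΔT/R = 1178 × 40.11 / 18.187 = 2598 BTU/h

2598 BTU/h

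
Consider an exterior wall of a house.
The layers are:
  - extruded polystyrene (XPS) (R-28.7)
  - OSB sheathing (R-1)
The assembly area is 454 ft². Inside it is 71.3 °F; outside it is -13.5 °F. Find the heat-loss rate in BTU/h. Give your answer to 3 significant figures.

R_total = 28.7 + 1 = 29.7 ft²·°F·h/BTU
Q = A·ΔT/R = 454 × (71.3 − (-13.5)) / 29.7 = 1296 BTU/h

1300 BTU/h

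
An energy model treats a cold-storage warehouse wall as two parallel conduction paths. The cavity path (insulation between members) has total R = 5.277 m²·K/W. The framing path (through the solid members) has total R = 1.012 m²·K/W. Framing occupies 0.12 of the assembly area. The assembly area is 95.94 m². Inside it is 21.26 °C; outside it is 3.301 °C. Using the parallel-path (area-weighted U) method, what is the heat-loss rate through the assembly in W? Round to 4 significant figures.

491.6 W

U_eff = 0.88/5.277 + 0.12/1.012 = 0.16676 + 0.11858 = 0.28534
R_eff = 1/U_eff = 3.5046 m²·K/W
Q = 95.94 × (21.26 − 3.301) / 3.5046 = 491.63 W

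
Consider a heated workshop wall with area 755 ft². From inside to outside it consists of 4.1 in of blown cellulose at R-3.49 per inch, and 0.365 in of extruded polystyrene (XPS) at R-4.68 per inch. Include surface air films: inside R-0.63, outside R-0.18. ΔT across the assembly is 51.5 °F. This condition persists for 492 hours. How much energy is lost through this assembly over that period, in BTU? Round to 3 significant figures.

1140000 BTU

4.1 × 3.49 = 14.31
0.365 × 4.68 = 1.708
R_total = 0.63 + 14.31 + 1.708 + 0.18 = 16.83 ft²·°F·h/BTU
Q = 755 × 51.5 / 16.83 = 2311 BTU/h
E = 2311 × 492 = 1137000 BTU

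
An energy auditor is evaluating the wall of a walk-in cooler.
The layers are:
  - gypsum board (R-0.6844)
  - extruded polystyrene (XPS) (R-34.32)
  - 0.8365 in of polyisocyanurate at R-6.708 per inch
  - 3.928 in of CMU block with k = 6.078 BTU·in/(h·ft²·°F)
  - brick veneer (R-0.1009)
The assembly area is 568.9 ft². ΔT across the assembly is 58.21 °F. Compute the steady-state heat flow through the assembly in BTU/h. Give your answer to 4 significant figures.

0.8365 × 6.708 = 5.6112
3.928/6.078 = 0.64627
R_total = 0.6844 + 34.32 + 5.6112 + 0.64627 + 0.1009 = 41.363 ft²·°F·h/BTU
Q = A·ΔT/R = 568.9 × 58.21 / 41.363 = 800.61 BTU/h

800.6 BTU/h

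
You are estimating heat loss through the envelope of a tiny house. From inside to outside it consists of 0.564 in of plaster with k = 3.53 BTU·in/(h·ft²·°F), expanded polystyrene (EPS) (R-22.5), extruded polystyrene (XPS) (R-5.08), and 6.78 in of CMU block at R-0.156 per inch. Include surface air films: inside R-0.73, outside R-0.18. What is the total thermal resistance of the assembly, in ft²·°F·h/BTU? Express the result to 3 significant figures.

29.7 ft²·°F·h/BTU

0.564/3.53 = 0.1598
6.78 × 0.156 = 1.058
R_total = 0.73 + 0.1598 + 22.5 + 5.08 + 1.058 + 0.18 = 29.71 ft²·°F·h/BTU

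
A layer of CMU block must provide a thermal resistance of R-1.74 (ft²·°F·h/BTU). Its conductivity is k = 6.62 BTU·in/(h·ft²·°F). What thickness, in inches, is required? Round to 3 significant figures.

L = R × k = 1.74 × 6.62 = 11.52 in

11.5 in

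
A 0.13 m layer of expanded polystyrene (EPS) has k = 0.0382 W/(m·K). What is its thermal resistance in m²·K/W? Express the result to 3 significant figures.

3.40 m²·K/W

R = L/k = 0.13/0.0382 = 3.403 m²·K/W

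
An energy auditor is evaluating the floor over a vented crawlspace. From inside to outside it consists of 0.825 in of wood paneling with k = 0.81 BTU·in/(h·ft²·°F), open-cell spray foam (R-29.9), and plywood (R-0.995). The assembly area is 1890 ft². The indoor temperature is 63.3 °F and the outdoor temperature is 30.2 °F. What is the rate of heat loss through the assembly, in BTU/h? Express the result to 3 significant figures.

0.825/0.81 = 1.019
R_total = 1.019 + 29.9 + 0.995 = 31.91 ft²·°F·h/BTU
Q = A·ΔT/R = 1890 × (63.3 − 30.2) / 31.91 = 1960 BTU/h

1960 BTU/h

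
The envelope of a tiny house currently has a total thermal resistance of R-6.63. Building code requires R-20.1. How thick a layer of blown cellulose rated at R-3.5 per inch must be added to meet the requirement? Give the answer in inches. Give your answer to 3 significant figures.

3.85 in

ΔR = 20.1 − 6.63 = 13.47 ft²·°F·h/BTU
L = ΔR / (R/in) = 13.47/3.5 = 3.849 in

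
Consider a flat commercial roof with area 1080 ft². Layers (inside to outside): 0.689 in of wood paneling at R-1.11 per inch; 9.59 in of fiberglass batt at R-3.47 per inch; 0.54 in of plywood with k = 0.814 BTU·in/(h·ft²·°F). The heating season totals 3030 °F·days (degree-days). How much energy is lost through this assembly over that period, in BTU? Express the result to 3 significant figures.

0.689 × 1.11 = 0.7648
9.59 × 3.47 = 33.28
0.54/0.814 = 0.6634
R_total = 0.7648 + 33.28 + 0.6634 = 34.71 ft²·°F·h/BTU
E = A × HDD × 24 / R = 1080 × 3030 × 24 / 34.71 = 2263000 BTU

2260000 BTU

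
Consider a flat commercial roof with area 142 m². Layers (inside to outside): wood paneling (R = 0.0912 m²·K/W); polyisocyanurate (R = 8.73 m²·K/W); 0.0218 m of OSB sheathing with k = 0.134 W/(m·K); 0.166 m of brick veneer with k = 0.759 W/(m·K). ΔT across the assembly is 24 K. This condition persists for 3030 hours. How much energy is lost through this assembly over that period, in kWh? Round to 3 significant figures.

0.0218/0.134 = 0.1627
0.166/0.759 = 0.2187
R_total = 0.0912 + 8.73 + 0.1627 + 0.2187 = 9.203 m²·K/W
Q = 142 × 24 / 9.203 = 370.3 W
E = 370.3 W × 3030 h / 1000 = 1122 kWh

1120 kWh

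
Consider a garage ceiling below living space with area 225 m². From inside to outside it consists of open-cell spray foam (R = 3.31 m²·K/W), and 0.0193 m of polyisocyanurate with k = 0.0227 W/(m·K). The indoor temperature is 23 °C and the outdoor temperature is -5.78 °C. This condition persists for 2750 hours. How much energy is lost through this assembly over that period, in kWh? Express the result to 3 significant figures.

0.0193/0.0227 = 0.8502
R_total = 3.31 + 0.8502 = 4.16 m²·K/W
Q = 225 × (23 − (-5.78)) / 4.16 = 1557 W
E = 1557 W × 2750 h / 1000 = 4280 kWh

4280 kWh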